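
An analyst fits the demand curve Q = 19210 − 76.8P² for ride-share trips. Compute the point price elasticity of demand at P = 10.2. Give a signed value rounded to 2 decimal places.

-1.42

dQ/dP = −2·76.8·P = -1566.72. At P = 10.2, Q = 11219.728.
Ed = (dQ/dP)·(P/Q) = (-1566.72) × (10.2/11219.728) = -1.4243…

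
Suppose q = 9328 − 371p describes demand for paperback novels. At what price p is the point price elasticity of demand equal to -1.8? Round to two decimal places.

16.16

Ed = −371p/(9328 − 371p). Set this equal to -1.8:
371p = 1.8·(9328 − 371p) ⇒ 371p(1 + 1.8) = 1.8·9328
p = 1.8·9328 / (371·2.8) = 16.1632…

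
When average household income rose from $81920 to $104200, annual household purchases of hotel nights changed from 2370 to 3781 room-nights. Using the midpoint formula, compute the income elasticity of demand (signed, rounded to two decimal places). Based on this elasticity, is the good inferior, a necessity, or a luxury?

%ΔQ = (3781 − 2370)/[( 2370 + 3781)/2] = 1411/3075.5 = 0.458787…
%ΔIncome = (104200 − 81920)/[( 81920 + 104200)/2] = 22280/93060 = 0.239415…
E_income = (1411/3075.5) / (22280/93060) = 1.9162…
E_income > 1 ⇒ normal good, luxury.

1.92; luxury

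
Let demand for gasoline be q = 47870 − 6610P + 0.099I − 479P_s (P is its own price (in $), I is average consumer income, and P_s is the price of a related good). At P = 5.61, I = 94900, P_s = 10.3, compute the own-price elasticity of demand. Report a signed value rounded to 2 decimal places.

-2.43

At the given values, q = 47870 − 6610(5.61) + 0.099(94900) − 479(10.3) = 15249.3.
∂q/∂P = −6610.
E = (-6610) × (5.61/15249.3) = -2.4317…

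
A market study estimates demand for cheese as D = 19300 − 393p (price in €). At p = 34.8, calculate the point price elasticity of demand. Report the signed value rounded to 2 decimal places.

-2.43

dD/dp = −393. At p = 34.8, D = 19300 − 393(34.8) = 5623.6.
Ed = (dD/dp)·(p/D) = −393 × (34.8/5623.6) = -2.4319…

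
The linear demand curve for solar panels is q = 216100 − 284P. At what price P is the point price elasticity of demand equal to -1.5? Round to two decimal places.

Ed = −284P/(216100 − 284P). Set this equal to -1.5:
284P = 1.5·(216100 − 284P) ⇒ 284P(1 + 1.5) = 1.5·216100
P = 1.5·216100 / (284·2.5) = 456.5492…

456.55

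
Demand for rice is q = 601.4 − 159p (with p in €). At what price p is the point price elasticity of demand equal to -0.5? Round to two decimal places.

Ed = −159p/(601.4 − 159p). Set this equal to -0.5:
159p = 0.5·(601.4 − 159p) ⇒ 159p(1 + 0.5) = 0.5·601.4
p = 0.5·601.4 / (159·1.5) = 1.2607…

1.26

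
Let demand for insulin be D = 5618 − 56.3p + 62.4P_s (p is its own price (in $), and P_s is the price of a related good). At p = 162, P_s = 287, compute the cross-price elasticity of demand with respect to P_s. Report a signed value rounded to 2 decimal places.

At the given values, D = 5618 − 56.3(162) + 62.4(287) = 14406.2.
∂D/∂P_s = 62.4.
E = (62.4) × (287/14406.2) = 1.2431…

1.24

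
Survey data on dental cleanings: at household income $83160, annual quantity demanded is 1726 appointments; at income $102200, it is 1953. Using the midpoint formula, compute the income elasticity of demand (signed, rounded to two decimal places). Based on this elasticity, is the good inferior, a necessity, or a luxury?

%ΔQ = (1953 − 1726)/[( 1726 + 1953)/2] = 227/1839.5 = 0.123403…
%ΔIncome = (102200 − 83160)/[( 83160 + 102200)/2] = 19040/92680 = 0.205438…
E_income = (227/1839.5) / (19040/92680) = 0.6006…
0 < E_income < 1 ⇒ normal good, necessity.

0.60; necessity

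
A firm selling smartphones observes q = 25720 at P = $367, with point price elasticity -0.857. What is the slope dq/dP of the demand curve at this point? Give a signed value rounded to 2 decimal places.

Ed = (dq/dP)·(P/q) ⇒ dq/dP = Ed·q/P = (-0.857)·25720/367 = -60.0600…

-60.06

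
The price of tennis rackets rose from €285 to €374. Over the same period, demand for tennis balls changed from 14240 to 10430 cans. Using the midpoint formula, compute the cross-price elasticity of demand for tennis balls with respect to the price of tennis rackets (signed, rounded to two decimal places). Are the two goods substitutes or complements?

%ΔQ_{tennis balls} = (10430 − 14240)/avg = -3810/12335 = -0.308877…
%ΔP_{tennis rackets} = (374 − 285)/avg = 89/329.5 = 0.270106…
E_cross = (-3810/12335) / (89/329.5) = -1.1435…
E_cross < 0 ⇒ the goods are complements.

-1.14; complements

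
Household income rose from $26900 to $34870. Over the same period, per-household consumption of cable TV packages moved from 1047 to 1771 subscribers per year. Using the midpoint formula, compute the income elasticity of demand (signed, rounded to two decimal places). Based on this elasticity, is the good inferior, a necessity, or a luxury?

1.99; luxury

%ΔQ = (1771 − 1047)/[( 1047 + 1771)/2] = 724/1409 = 0.513839…
%ΔIncome = (34870 − 26900)/[( 26900 + 34870)/2] = 7970/30885 = 0.258054…
E_income = (724/1409) / (7970/30885) = 1.9912…
E_income > 1 ⇒ normal good, luxury.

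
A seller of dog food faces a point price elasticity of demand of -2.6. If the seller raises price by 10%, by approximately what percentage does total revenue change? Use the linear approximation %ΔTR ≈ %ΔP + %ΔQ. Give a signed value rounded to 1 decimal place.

%ΔQ ≈ Ed × %ΔP = (-2.6) × (+10%) = -26.0000%
%ΔTR ≈ %ΔP + %ΔQ = (+10%) + (-26.0000%) = -16.0000%

-16.0%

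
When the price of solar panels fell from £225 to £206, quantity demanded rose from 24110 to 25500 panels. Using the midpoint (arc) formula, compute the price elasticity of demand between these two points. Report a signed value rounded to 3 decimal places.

-0.636

%ΔQ = (25500 − 24110) / [(24110 + 25500)/2] = 1390/24805 = 0.056037…
%ΔP = (206 − 225) / [(225 + 206)/2] = -19/215.5 = -0.088167…
Arc Ed = %ΔQ / %ΔP = (1390/24805) / (-19/215.5) = -0.63557…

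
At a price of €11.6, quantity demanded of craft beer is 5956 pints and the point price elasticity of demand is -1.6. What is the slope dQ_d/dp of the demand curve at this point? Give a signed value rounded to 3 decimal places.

-821.517

Ed = (dQ_d/dp)·(p/Q_d) ⇒ dQ_d/dp = Ed·Q_d/p = (-1.6)·5956/11.6 = -821.51724…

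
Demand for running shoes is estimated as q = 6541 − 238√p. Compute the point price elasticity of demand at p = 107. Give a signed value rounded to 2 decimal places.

-0.30

dq/dp = −238/(2√p) = -11.5042. At p = 107, q = 4079.11.
Ed = (dq/dp)·(p/q) = (-11.5042) × (107/4079.11) = -0.3017…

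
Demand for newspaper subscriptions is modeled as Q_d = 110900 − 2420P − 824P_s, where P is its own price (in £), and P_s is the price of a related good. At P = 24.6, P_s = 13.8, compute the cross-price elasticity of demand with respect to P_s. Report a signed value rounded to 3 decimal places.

At the given values, Q_d = 110900 − 2420(24.6) − 824(13.8) = 39996.8.
∂Q_d/∂P_s = -824.
E = (-824) × (13.8/39996.8) = -0.28430…

-0.284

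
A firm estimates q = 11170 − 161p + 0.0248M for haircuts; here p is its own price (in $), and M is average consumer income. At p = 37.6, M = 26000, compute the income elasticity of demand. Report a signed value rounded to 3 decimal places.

0.112

At the given values, q = 11170 − 161(37.6) + 0.0248(26000) = 5761.2.
∂q/∂M = 0.0248.
E = (0.0248) × (26000/5761.2) = 0.11192…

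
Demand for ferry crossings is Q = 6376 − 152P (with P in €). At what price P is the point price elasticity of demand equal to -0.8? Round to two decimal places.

Ed = −152P/(6376 − 152P). Set this equal to -0.8:
152P = 0.8·(6376 − 152P) ⇒ 152P(1 + 0.8) = 0.8·6376
P = 0.8·6376 / (152·1.8) = 18.6432…

18.64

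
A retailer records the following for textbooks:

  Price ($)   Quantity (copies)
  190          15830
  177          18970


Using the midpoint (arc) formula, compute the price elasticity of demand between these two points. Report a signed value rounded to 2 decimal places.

-2.55

%ΔQ = (18970 − 15830) / [(15830 + 18970)/2] = 3140/17400 = 0.180459…
%ΔP = (177 − 190) / [(190 + 177)/2] = -13/183.5 = -0.070844…
Arc Ed = %ΔQ / %ΔP = (3140/17400) / (-13/183.5) = -2.5472…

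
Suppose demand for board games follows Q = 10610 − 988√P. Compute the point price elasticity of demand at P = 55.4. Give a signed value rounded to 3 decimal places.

-1.129

dQ/dP = −988/(2√P) = -66.37. At P = 55.4, Q = 3256.2.
Ed = (dQ/dP)·(P/Q) = (-66.37) × (55.4/3256.2) = -1.12919…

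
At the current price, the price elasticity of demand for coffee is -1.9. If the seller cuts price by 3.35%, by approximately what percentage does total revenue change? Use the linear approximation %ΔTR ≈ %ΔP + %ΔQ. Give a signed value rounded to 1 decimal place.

+3.0%

%ΔQ ≈ Ed × %ΔP = (-1.9) × (-3.35%) = +6.3650%
%ΔTR ≈ %ΔP + %ΔQ = (-3.35%) + (+6.3650%) = +3.0150%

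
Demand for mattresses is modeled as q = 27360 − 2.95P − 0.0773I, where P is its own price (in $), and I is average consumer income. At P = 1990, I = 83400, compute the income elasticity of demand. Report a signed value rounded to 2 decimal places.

-0.43

At the given values, q = 27360 − 2.95(1990) − 0.0773(83400) = 15042.68.
∂q/∂I = -0.0773.
E = (-0.0773) × (83400/15042.68) = -0.4285…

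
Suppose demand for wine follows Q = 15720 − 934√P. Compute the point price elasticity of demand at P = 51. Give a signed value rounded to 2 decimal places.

-0.37

dQ/dP = −934/(2√P) = -65.3931. At P = 51, Q = 9049.91.
Ed = (dQ/dP)·(P/Q) = (-65.3931) × (51/9049.91) = -0.3685…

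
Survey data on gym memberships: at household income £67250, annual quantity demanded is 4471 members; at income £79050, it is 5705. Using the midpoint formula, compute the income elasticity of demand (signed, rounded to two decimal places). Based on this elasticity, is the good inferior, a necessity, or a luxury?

%ΔQ = (5705 − 4471)/[( 4471 + 5705)/2] = 1234/5088 = 0.242531…
%ΔIncome = (79050 − 67250)/[( 67250 + 79050)/2] = 11800/73150 = 0.161312…
E_income = (1234/5088) / (11800/73150) = 1.5034…
E_income > 1 ⇒ normal good, luxury.

1.50; luxury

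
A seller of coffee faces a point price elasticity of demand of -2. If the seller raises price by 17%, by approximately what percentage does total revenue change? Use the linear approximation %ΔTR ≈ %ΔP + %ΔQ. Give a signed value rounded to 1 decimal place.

%ΔQ ≈ Ed × %ΔP = (-2) × (+17%) = -34.0000%
%ΔTR ≈ %ΔP + %ΔQ = (+17%) + (-34.0000%) = -17.0000%

-17.0%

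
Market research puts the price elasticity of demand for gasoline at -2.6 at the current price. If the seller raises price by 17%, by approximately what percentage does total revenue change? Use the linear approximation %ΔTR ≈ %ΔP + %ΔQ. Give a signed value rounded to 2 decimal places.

-27.20%

%ΔQ ≈ Ed × %ΔP = (-2.6) × (+17%) = -44.2000%
%ΔTR ≈ %ΔP + %ΔQ = (+17%) + (-44.2000%) = -27.2000%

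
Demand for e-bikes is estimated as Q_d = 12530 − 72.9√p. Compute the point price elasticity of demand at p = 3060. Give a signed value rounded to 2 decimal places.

dQ_d/dp = −72.9/(2√p) = -0.658926. At p = 3060, Q_d = 8497.37.
Ed = (dQ_d/dp)·(p/Q_d) = (-0.658926) × (3060/8497.37) = -0.2372…

-0.24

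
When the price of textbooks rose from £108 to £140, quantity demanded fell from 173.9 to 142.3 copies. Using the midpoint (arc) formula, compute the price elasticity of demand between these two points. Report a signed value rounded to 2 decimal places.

-0.77

%ΔQ = (142.3 − 173.9) / [(173.9 + 142.3)/2] = -31.6/158.1 = -0.199873…
%ΔP = (140 − 108) / [(108 + 140)/2] = 32/124 = 0.258064…
Arc Ed = %ΔQ / %ΔP = (-31.6/158.1) / (32/124) = -0.7745…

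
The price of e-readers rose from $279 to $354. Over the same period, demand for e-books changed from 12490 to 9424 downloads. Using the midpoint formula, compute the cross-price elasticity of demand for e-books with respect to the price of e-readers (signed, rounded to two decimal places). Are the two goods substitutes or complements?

%ΔQ_{e-books} = (9424 − 12490)/avg = -3066/10957 = -0.279821…
%ΔP_{e-readers} = (354 − 279)/avg = 75/316.5 = 0.236966…
E_cross = (-3066/10957) / (75/316.5) = -1.1808…
E_cross < 0 ⇒ the goods are complements.

-1.18; complements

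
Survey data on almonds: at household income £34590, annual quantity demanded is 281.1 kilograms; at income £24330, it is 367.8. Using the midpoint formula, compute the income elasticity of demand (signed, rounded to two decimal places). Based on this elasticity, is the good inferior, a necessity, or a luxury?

-0.77; inferior

%ΔQ = (367.8 − 281.1)/[( 281.1 + 367.8)/2] = 86.7/324.45 = 0.267221…
%ΔIncome = (24330 − 34590)/[( 34590 + 24330)/2] = -10260/29460 = -0.348268…
E_income = (86.7/324.45) / (-10260/29460) = -0.7672…
E_income < 0 ⇒ inferior good.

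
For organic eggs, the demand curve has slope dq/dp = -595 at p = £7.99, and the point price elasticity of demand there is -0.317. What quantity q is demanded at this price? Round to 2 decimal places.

Ed = (dq/dp)·(p/q) ⇒ q = (dq/dp)·p/Ed = (-595)·7.99/(-0.317) = 14997.0031…

14997.00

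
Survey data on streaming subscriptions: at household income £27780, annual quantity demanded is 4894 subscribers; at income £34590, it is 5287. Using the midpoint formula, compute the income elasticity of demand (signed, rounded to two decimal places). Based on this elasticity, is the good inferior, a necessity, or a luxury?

%ΔQ = (5287 − 4894)/[( 4894 + 5287)/2] = 393/5090.5 = 0.077202…
%ΔIncome = (34590 − 27780)/[( 27780 + 34590)/2] = 6810/31185 = 0.218374…
E_income = (393/5090.5) / (6810/31185) = 0.3535…
0 < E_income < 1 ⇒ normal good, necessity.

0.35; necessity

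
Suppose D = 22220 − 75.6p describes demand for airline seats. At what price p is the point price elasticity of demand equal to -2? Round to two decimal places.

Ed = −75.6p/(22220 − 75.6p). Set this equal to -2:
75.6p = 2·(22220 − 75.6p) ⇒ 75.6p(1 + 2) = 2·22220
p = 2·22220 / (75.6·3) = 195.9435…

195.94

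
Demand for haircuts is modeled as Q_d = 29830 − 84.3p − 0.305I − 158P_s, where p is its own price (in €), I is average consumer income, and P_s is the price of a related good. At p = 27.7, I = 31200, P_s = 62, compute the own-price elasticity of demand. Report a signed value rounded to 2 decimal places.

At the given values, Q_d = 29830 − 84.3(27.7) − 0.305(31200) − 158(62) = 8182.89.
∂Q_d/∂p = −84.3.
E = (-84.3) × (27.7/8182.89) = -0.2853…

-0.29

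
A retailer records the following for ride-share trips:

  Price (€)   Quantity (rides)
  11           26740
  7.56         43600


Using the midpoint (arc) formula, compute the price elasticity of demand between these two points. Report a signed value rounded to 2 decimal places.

%ΔQ = (43600 − 26740) / [(26740 + 43600)/2] = 16860/35170 = 0.479385…
%ΔP = (7.56 − 11) / [(11 + 7.56)/2] = -3.44/9.28 = -0.370689…
Arc Ed = %ΔQ / %ΔP = (16860/35170) / (-3.44/9.28) = -1.2932…

-1.29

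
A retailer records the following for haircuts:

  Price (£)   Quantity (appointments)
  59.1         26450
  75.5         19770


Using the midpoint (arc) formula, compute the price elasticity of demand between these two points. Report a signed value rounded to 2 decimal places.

%ΔQ = (19770 − 26450) / [(26450 + 19770)/2] = -6680/23110 = -0.289052…
%ΔP = (75.5 − 59.1) / [(59.1 + 75.5)/2] = 16.4/67.3 = 0.243684…
Arc Ed = %ΔQ / %ΔP = (-6680/23110) / (16.4/67.3) = -1.1861…

-1.19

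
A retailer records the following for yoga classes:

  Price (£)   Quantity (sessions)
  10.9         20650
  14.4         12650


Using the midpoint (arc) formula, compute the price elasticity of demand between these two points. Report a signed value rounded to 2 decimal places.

%ΔQ = (12650 − 20650) / [(20650 + 12650)/2] = -8000/16650 = -0.480480…
%ΔP = (14.4 − 10.9) / [(10.9 + 14.4)/2] = 3.5/12.65 = 0.276679…
Arc Ed = %ΔQ / %ΔP = (-8000/16650) / (3.5/12.65) = -1.7365…

-1.74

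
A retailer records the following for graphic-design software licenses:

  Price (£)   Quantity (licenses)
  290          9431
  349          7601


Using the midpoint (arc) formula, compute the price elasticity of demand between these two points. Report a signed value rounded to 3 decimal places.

-1.164

%ΔQ = (7601 − 9431) / [(9431 + 7601)/2] = -1830/8516 = -0.214889…
%ΔP = (349 − 290) / [(290 + 349)/2] = 59/319.5 = 0.184663…
Arc Ed = %ΔQ / %ΔP = (-1830/8516) / (59/319.5) = -1.16368…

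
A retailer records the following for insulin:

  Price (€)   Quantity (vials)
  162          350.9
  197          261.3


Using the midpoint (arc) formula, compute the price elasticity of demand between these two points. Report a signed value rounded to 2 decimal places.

%ΔQ = (261.3 − 350.9) / [(350.9 + 261.3)/2] = -89.6/306.1 = -0.292714…
%ΔP = (197 − 162) / [(162 + 197)/2] = 35/179.5 = 0.194986…
Arc Ed = %ΔQ / %ΔP = (-89.6/306.1) / (35/179.5) = -1.5012…

-1.50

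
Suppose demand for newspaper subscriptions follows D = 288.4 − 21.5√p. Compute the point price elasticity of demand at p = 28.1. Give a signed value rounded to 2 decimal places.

-0.33

dD/dp = −21.5/(2√p) = -2.02794. At p = 28.1, D = 174.43.
Ed = (dD/dp)·(p/D) = (-2.02794) × (28.1/174.43) = -0.3266…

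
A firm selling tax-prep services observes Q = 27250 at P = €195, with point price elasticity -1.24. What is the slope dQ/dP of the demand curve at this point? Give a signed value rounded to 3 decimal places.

-173.282

Ed = (dQ/dP)·(P/Q) ⇒ dQ/dP = Ed·Q/P = (-1.24)·27250/195 = -173.28205…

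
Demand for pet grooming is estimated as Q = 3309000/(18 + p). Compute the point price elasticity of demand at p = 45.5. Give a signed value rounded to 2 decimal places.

dQ/dp = −3309000/(18 + p)² = -820.634. At p = 45.5, Q = 52110.2.
Ed = (dQ/dp)·(p/Q) = (-820.634) × (45.5/52110.2) = -0.7165…

-0.72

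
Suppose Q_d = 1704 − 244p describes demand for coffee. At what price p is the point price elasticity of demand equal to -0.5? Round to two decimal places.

Ed = −244p/(1704 − 244p). Set this equal to -0.5:
244p = 0.5·(1704 − 244p) ⇒ 244p(1 + 0.5) = 0.5·1704
p = 0.5·1704 / (244·1.5) = 2.3278…

2.33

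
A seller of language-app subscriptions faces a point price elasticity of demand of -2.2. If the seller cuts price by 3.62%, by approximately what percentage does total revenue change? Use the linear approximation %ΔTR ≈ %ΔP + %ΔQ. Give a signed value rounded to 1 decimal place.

+4.3%

%ΔQ ≈ Ed × %ΔP = (-2.2) × (-3.62%) = +7.9640%
%ΔTR ≈ %ΔP + %ΔQ = (-3.62%) + (+7.9640%) = +4.3440%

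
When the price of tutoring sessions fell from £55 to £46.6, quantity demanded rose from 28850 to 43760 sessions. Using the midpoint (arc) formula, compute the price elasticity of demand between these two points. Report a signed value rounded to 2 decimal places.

-2.48

%ΔQ = (43760 − 28850) / [(28850 + 43760)/2] = 14910/36305 = 0.410687…
%ΔP = (46.6 − 55) / [(55 + 46.6)/2] = -8.4/50.8 = -0.165354…
Arc Ed = %ΔQ / %ΔP = (14910/36305) / (-8.4/50.8) = -2.4836…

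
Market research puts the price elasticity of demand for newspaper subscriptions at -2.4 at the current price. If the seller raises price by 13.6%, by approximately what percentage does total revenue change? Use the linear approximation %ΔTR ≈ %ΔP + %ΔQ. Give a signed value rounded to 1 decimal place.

-19.0%

%ΔQ ≈ Ed × %ΔP = (-2.4) × (+13.6%) = -32.6400%
%ΔTR ≈ %ΔP + %ΔQ = (+13.6%) + (-32.6400%) = -19.0400%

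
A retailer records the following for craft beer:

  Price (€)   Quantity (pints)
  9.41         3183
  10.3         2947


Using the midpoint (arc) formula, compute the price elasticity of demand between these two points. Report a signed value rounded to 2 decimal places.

%ΔQ = (2947 − 3183) / [(3183 + 2947)/2] = -236/3065 = -0.076998…
%ΔP = (10.3 − 9.41) / [(9.41 + 10.3)/2] = 0.89/9.855 = 0.090309…
Arc Ed = %ΔQ / %ΔP = (-236/3065) / (0.89/9.855) = -0.8526…

-0.85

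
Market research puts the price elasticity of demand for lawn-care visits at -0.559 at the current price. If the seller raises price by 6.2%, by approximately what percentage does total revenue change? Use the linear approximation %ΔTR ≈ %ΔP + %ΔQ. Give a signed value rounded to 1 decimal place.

%ΔQ ≈ Ed × %ΔP = (-0.559) × (+6.2%) = -3.4658%
%ΔTR ≈ %ΔP + %ΔQ = (+6.2%) + (-3.4658%) = +2.7342%

+2.7%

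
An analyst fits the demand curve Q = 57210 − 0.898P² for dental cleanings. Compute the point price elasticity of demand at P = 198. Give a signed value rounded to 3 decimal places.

-3.200

dQ/dP = −2·0.898·P = -355.608. At P = 198, Q = 22004.808.
Ed = (dQ/dP)·(P/Q) = (-355.608) × (198/22004.808) = -3.19977…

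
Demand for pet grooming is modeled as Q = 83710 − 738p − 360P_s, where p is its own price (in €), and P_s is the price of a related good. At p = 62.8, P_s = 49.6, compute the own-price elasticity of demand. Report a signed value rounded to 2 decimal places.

-2.38

At the given values, Q = 83710 − 738(62.8) − 360(49.6) = 19507.6.
∂Q/∂p = −738.
E = (-738) × (62.8/19507.6) = -2.3758…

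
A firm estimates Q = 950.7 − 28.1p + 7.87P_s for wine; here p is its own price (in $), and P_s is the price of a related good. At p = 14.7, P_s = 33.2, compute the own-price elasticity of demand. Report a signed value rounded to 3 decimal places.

-0.517

At the given values, Q = 950.7 − 28.1(14.7) + 7.87(33.2) = 798.914.
∂Q/∂p = −28.1.
E = (-28.1) × (14.7/798.914) = -0.51703…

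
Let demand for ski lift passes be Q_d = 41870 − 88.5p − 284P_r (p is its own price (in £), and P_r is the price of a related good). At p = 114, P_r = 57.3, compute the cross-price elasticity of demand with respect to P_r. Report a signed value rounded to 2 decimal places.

At the given values, Q_d = 41870 − 88.5(114) − 284(57.3) = 15507.8.
∂Q_d/∂P_r = -284.
E = (-284) × (57.3/15507.8) = -1.0493…

-1.05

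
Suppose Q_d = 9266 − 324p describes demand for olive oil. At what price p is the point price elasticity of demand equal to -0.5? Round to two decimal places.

Ed = −324p/(9266 − 324p). Set this equal to -0.5:
324p = 0.5·(9266 − 324p) ⇒ 324p(1 + 0.5) = 0.5·9266
p = 0.5·9266 / (324·1.5) = 9.5329…

9.53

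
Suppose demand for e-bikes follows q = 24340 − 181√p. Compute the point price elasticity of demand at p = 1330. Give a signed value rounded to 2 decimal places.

-0.19

dq/dp = −181/(2√p) = -2.48155. At p = 1330, q = 17739.1.
Ed = (dq/dp)·(p/q) = (-2.48155) × (1330/17739.1) = -0.1860…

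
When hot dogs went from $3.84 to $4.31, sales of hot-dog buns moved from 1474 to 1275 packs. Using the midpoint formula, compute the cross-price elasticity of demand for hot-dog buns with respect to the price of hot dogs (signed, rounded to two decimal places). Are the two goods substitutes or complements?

%ΔQ_{hot-dog buns} = (1275 − 1474)/avg = -199/1374.5 = -0.144779…
%ΔP_{hot dogs} = (4.31 − 3.84)/avg = 0.47/4.075 = 0.115337…
E_cross = (-199/1374.5) / (0.47/4.075) = -1.2552…
E_cross < 0 ⇒ the goods are complements.

-1.26; complements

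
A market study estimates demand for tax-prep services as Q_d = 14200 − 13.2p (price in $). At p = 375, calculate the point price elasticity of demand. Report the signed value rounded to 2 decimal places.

-0.54

dQ_d/dp = −13.2. At p = 375, Q_d = 14200 − 13.2(375) = 9250.
Ed = (dQ_d/dp)·(p/Q_d) = −13.2 × (375/9250) = -0.5351…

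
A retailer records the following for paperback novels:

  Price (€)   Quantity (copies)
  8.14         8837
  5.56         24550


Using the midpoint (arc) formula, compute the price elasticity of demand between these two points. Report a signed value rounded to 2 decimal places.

-2.50

%ΔQ = (24550 − 8837) / [(8837 + 24550)/2] = 15713/16693.5 = 0.941264…
%ΔP = (5.56 − 8.14) / [(8.14 + 5.56)/2] = -2.58/6.85 = -0.376642…
Arc Ed = %ΔQ / %ΔP = (15713/16693.5) / (-2.58/6.85) = -2.4990…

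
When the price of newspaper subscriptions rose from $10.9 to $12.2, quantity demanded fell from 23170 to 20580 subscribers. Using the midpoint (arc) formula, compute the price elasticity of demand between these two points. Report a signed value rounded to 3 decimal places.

-1.052

%ΔQ = (20580 − 23170) / [(23170 + 20580)/2] = -2590/21875 = -0.1184
%ΔP = (12.2 − 10.9) / [(10.9 + 12.2)/2] = 1.3/11.55 = 0.112554…
Arc Ed = %ΔQ / %ΔP = (-2590/21875) / (1.3/11.55) = -1.05193…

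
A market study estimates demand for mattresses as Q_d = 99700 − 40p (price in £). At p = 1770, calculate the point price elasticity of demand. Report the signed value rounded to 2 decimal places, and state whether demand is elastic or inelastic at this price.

dQ_d/dp = −40. At p = 1770, Q_d = 99700 − 40(1770) = 28900.
Ed = (dQ_d/dp)·(p/Q_d) = −40 × (1770/28900) = -2.4498…
|Ed| = 2.45 > 1, so demand is elastic.

-2.45; elastic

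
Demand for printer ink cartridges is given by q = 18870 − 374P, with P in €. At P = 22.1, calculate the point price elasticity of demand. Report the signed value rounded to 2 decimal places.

-0.78

dq/dP = −374. At P = 22.1, q = 18870 − 374(22.1) = 10604.6.
Ed = (dq/dP)·(P/q) = −374 × (22.1/10604.6) = -0.7794…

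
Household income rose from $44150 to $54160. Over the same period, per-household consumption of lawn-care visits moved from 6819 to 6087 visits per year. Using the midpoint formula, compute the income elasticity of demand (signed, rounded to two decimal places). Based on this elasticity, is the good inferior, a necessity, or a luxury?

%ΔQ = (6087 − 6819)/[( 6819 + 6087)/2] = -732/6453 = -0.113435…
%ΔIncome = (54160 − 44150)/[( 44150 + 54160)/2] = 10010/49155 = 0.203641…
E_income = (-732/6453) / (10010/49155) = -0.5570…
E_income < 0 ⇒ inferior good.

-0.56; inferior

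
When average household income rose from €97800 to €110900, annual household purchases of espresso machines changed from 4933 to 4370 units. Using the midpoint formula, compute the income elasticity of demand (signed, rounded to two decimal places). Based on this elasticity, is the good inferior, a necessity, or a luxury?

%ΔQ = (4370 − 4933)/[( 4933 + 4370)/2] = -563/4651.5 = -0.121036…
%ΔIncome = (110900 − 97800)/[( 97800 + 110900)/2] = 13100/104350 = 0.125539…
E_income = (-563/4651.5) / (13100/104350) = -0.9641…
E_income < 0 ⇒ inferior good.

-0.96; inferior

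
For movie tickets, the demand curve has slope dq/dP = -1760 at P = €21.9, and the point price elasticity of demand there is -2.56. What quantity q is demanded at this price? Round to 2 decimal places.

Ed = (dq/dP)·(P/q) ⇒ q = (dq/dP)·P/Ed = (-1760)·21.9/(-2.56) = 15056.25

15056.25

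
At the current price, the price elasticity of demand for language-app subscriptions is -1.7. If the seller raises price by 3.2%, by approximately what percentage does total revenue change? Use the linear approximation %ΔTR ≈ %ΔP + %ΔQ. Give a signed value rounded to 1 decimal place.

-2.2%

%ΔQ ≈ Ed × %ΔP = (-1.7) × (+3.2%) = -5.4400%
%ΔTR ≈ %ΔP + %ΔQ = (+3.2%) + (-5.4400%) = -2.2400%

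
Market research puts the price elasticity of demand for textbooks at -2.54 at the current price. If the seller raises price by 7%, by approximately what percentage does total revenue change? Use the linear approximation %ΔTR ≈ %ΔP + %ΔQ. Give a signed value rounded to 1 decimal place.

-10.8%

%ΔQ ≈ Ed × %ΔP = (-2.54) × (+7%) = -17.7800%
%ΔTR ≈ %ΔP + %ΔQ = (+7%) + (-17.7800%) = -10.7800%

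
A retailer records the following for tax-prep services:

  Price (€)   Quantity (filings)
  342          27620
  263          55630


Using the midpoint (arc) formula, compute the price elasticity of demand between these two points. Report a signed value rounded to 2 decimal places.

%ΔQ = (55630 − 27620) / [(27620 + 55630)/2] = 28010/41625 = 0.672912…
%ΔP = (263 − 342) / [(342 + 263)/2] = -79/302.5 = -0.261157…
Arc Ed = %ΔQ / %ΔP = (28010/41625) / (-79/302.5) = -2.5766…

-2.58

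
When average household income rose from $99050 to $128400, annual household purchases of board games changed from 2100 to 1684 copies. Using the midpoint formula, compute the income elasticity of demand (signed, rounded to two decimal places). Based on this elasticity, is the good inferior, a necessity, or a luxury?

%ΔQ = (1684 − 2100)/[( 2100 + 1684)/2] = -416/1892 = -0.219873…
%ΔIncome = (128400 − 99050)/[( 99050 + 128400)/2] = 29350/113725 = 0.258078…
E_income = (-416/1892) / (29350/113725) = -0.8519…
E_income < 0 ⇒ inferior good.

-0.85; inferior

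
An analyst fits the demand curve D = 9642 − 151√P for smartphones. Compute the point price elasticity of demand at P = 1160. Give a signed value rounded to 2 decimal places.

dD/dP = −151/(2√P) = -2.21676. At P = 1160, D = 4499.13.
Ed = (dD/dP)·(P/D) = (-2.21676) × (1160/4499.13) = -0.5715…

-0.57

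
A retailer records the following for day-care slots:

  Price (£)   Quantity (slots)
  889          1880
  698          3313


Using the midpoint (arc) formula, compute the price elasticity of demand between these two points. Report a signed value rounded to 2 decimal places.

%ΔQ = (3313 − 1880) / [(1880 + 3313)/2] = 1433/2596.5 = 0.551896…
%ΔP = (698 − 889) / [(889 + 698)/2] = -191/793.5 = -0.240705…
Arc Ed = %ΔQ / %ΔP = (1433/2596.5) / (-191/793.5) = -2.2928…

-2.29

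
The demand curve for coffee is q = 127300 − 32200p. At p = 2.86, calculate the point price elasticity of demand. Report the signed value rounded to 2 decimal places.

-2.62

dq/dp = −32200. At p = 2.86, q = 127300 − 32200(2.86) = 35208.
Ed = (dq/dp)·(p/q) = −32200 × (2.86/35208) = -2.6156…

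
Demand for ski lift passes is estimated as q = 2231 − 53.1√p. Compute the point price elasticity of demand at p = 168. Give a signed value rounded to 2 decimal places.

-0.22

dq/dp = −53.1/(2√p) = -2.04838. At p = 168, q = 1542.75.
Ed = (dq/dp)·(p/q) = (-2.04838) × (168/1542.75) = -0.2230…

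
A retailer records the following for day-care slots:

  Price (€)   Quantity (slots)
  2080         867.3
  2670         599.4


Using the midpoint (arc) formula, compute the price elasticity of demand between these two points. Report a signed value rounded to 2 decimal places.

%ΔQ = (599.4 − 867.3) / [(867.3 + 599.4)/2] = -267.9/733.35 = -0.365309…
%ΔP = (2670 − 2080) / [(2080 + 2670)/2] = 590/2375 = 0.248421…
Arc Ed = %ΔQ / %ΔP = (-267.9/733.35) / (590/2375) = -1.4705…

-1.47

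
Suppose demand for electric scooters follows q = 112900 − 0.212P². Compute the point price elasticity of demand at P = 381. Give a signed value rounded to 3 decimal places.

dq/dP = −2·0.212·P = -161.544. At P = 381, q = 82125.868.
Ed = (dq/dP)·(P/q) = (-161.544) × (381/82125.868) = -0.74943…

-0.749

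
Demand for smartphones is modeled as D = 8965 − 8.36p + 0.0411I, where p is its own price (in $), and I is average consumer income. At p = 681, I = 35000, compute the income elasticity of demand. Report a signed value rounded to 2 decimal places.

0.31

At the given values, D = 8965 − 8.36(681) + 0.0411(35000) = 4710.34.
∂D/∂I = 0.0411.
E = (0.0411) × (35000/4710.34) = 0.3053…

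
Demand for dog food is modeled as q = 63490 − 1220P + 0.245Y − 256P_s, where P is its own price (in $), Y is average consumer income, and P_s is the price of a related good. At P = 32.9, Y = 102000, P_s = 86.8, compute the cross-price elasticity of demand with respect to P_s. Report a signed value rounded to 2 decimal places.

At the given values, q = 63490 − 1220(32.9) + 0.245(102000) − 256(86.8) = 26121.2.
∂q/∂P_s = -256.
E = (-256) × (86.8/26121.2) = -0.8506…

-0.85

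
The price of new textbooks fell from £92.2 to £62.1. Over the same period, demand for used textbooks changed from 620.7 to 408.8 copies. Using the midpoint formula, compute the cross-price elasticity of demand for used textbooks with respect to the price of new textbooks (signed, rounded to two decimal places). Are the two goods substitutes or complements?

1.06; substitutes

%ΔQ_{used textbooks} = (408.8 − 620.7)/avg = -211.9/514.75 = -0.411656…
%ΔP_{new textbooks} = (62.1 − 92.2)/avg = -30.1/77.15 = -0.390149…
E_cross = (-211.9/514.75) / (-30.1/77.15) = 1.0551…
E_cross > 0 ⇒ the goods are substitutes.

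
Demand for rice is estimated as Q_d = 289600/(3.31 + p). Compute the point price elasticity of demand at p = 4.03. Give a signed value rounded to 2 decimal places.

dQ_d/dp = −289600/(3.31 + p)² = -5375.35. At p = 4.03, Q_d = 39455.
Ed = (dQ_d/dp)·(p/Q_d) = (-5375.35) × (4.03/39455) = -0.5490…

-0.55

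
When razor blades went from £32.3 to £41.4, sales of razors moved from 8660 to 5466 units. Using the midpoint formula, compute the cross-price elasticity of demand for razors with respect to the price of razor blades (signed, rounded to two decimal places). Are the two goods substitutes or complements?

-1.83; complements

%ΔQ_{razors} = (5466 − 8660)/avg = -3194/7063 = -0.452215…
%ΔP_{razor blades} = (41.4 − 32.3)/avg = 9.1/36.85 = 0.246947…
E_cross = (-3194/7063) / (9.1/36.85) = -1.8312…
E_cross < 0 ⇒ the goods are complements.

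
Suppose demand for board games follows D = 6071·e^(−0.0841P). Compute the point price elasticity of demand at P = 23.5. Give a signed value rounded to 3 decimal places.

dD/dP = −0.0841·D = -70.7519. At P = 23.5, D = 841.283.
Ed = (dD/dP)·(P/D) = (-70.7519) × (23.5/841.283) = -1.97635

-1.976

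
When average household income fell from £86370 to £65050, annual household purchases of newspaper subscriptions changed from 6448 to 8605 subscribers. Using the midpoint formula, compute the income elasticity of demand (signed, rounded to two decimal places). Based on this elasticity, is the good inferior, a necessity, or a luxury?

%ΔQ = (8605 − 6448)/[( 6448 + 8605)/2] = 2157/7526.5 = 0.286587…
%ΔIncome = (65050 − 86370)/[( 86370 + 65050)/2] = -21320/75710 = -0.281600…
E_income = (2157/7526.5) / (-21320/75710) = -1.0177…
E_income < 0 ⇒ inferior good.

-1.02; inferior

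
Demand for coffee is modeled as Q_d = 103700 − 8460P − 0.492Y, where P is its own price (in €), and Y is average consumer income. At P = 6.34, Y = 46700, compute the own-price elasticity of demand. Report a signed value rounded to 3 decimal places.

At the given values, Q_d = 103700 − 8460(6.34) − 0.492(46700) = 27087.2.
∂Q_d/∂P = −8460.
E = (-8460) × (6.34/27087.2) = -1.98013…

-1.980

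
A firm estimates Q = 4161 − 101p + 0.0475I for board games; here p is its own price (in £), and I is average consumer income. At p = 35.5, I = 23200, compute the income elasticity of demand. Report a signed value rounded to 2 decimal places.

0.66

At the given values, Q = 4161 − 101(35.5) + 0.0475(23200) = 1677.5.
∂Q/∂I = 0.0475.
E = (0.0475) × (23200/1677.5) = 0.6569…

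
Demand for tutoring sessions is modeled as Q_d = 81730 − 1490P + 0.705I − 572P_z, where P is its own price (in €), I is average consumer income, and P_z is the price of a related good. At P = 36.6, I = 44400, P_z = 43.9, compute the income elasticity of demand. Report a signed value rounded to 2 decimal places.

At the given values, Q_d = 81730 − 1490(36.6) + 0.705(44400) − 572(43.9) = 33387.2.
∂Q_d/∂I = 0.705.
E = (0.705) × (44400/33387.2) = 0.9375…

0.94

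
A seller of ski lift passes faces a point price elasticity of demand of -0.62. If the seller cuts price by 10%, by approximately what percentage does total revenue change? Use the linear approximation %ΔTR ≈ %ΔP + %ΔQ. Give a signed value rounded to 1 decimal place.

%ΔQ ≈ Ed × %ΔP = (-0.62) × (-10%) = +6.2000%
%ΔTR ≈ %ΔP + %ΔQ = (-10%) + (+6.2000%) = -3.8000%

-3.8%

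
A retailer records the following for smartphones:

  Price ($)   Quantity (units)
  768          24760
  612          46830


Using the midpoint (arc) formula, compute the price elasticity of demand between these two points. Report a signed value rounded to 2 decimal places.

-2.73

%ΔQ = (46830 − 24760) / [(24760 + 46830)/2] = 22070/35795 = 0.616566…
%ΔP = (612 − 768) / [(768 + 612)/2] = -156/690 = -0.226086…
Arc Ed = %ΔQ / %ΔP = (22070/35795) / (-156/690) = -2.7271…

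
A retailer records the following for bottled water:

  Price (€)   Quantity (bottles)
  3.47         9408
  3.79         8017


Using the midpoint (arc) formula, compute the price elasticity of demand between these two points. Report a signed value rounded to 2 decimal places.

%ΔQ = (8017 − 9408) / [(9408 + 8017)/2] = -1391/8712.5 = -0.159655…
%ΔP = (3.79 − 3.47) / [(3.47 + 3.79)/2] = 0.32/3.63 = 0.088154…
Arc Ed = %ΔQ / %ΔP = (-1391/8712.5) / (0.32/3.63) = -1.8110…

-1.81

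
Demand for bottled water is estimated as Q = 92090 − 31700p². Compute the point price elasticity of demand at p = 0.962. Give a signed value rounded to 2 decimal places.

-0.93

dQ/dp = −2·31700·p = -60990.8. At p = 0.962, Q = 62753.4252.
Ed = (dQ/dp)·(p/Q) = (-60990.8) × (0.962/62753.4252) = -0.9349…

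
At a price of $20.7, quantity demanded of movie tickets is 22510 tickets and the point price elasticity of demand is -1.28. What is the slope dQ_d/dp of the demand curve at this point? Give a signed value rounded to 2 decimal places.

Ed = (dQ_d/dp)·(p/Q_d) ⇒ dQ_d/dp = Ed·Q_d/p = (-1.28)·22510/20.7 = -1391.9227…

-1391.92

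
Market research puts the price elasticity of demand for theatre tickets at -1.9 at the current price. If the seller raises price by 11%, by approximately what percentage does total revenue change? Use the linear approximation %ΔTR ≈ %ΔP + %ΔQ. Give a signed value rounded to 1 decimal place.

%ΔQ ≈ Ed × %ΔP = (-1.9) × (+11%) = -20.9000%
%ΔTR ≈ %ΔP + %ΔQ = (+11%) + (-20.9000%) = -9.9000%

-9.9%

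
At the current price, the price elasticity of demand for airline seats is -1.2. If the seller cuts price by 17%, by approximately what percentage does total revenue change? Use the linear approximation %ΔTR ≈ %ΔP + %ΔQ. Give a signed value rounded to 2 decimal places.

%ΔQ ≈ Ed × %ΔP = (-1.2) × (-17%) = +20.4000%
%ΔTR ≈ %ΔP + %ΔQ = (-17%) + (+20.4000%) = +3.4000%

+3.40%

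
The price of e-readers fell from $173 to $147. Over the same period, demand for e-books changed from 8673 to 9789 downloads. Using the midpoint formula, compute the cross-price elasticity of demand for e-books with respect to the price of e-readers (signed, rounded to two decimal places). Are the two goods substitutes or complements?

-0.74; complements

%ΔQ_{e-books} = (9789 − 8673)/avg = 1116/9231 = 0.120896…
%ΔP_{e-readers} = (147 − 173)/avg = -26/160 = -0.1625
E_cross = (1116/9231) / (-26/160) = -0.7439…
E_cross < 0 ⇒ the goods are complements.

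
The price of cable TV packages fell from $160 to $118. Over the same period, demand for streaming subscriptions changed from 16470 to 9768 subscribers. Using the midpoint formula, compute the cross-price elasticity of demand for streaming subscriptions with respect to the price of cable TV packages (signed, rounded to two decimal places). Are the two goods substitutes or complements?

%ΔQ_{streaming subscriptions} = (9768 − 16470)/avg = -6702/13119 = -0.510862…
%ΔP_{cable TV packages} = (118 − 160)/avg = -42/139 = -0.302158…
E_cross = (-6702/13119) / (-42/139) = 1.6907…
E_cross > 0 ⇒ the goods are substitutes.

1.69; substitutes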